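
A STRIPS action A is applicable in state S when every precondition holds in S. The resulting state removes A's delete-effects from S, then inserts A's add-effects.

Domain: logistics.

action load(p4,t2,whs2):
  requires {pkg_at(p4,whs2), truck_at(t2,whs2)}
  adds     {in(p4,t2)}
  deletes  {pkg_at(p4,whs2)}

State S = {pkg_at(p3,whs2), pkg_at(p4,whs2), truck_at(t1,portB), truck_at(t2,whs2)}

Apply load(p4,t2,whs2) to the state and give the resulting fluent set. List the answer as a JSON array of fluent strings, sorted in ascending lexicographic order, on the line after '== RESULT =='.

Compute (S \ del) ∪ add:
  pre ⊆ S: {pkg_at(p4,whs2), truck_at(t2,whs2)} ⊆ S  — applicable
  S \ del = {pkg_at(p3,whs2), truck_at(t1,portB), truck_at(t2,whs2)}
  ∪ add   = {in(p4,t2), pkg_at(p3,whs2), truck_at(t1,portB), truck_at(t2,whs2)}

== RESULT ==
["in(p4,t2)", "pkg_at(p3,whs2)", "truck_at(t1,portB)", "truck_at(t2,whs2)"]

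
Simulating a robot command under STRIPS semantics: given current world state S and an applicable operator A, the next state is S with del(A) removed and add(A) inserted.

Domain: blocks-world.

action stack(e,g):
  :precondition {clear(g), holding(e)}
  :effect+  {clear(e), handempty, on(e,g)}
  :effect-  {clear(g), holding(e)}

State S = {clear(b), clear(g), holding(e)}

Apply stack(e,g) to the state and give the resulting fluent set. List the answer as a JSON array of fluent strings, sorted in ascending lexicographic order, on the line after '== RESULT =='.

Compute (S \ del) ∪ add:
  pre ⊆ S: {clear(g), holding(e)} ⊆ S  — applicable
  S \ del = {clear(b)}
  ∪ add   = {clear(b), clear(e), handempty, on(e,g)}

== RESULT ==
["clear(b)", "clear(e)", "handempty", "on(e,g)"]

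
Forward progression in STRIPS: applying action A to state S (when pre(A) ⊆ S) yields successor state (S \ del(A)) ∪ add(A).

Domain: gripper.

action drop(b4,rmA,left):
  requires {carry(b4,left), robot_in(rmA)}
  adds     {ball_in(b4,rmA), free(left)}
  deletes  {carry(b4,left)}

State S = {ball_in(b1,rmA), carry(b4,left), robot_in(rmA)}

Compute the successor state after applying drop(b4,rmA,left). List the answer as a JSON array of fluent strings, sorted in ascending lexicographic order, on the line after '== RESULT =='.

Progress:
  pre ⊆ S: {carry(b4,left), robot_in(rmA)} ⊆ S  — applicable
  S \ del = {ball_in(b1,rmA), robot_in(rmA)}
  ∪ add   = {ball_in(b1,rmA), ball_in(b4,rmA), free(left), robot_in(rmA)}

== RESULT ==
["ball_in(b1,rmA)", "ball_in(b4,rmA)", "free(left)", "robot_in(rmA)"]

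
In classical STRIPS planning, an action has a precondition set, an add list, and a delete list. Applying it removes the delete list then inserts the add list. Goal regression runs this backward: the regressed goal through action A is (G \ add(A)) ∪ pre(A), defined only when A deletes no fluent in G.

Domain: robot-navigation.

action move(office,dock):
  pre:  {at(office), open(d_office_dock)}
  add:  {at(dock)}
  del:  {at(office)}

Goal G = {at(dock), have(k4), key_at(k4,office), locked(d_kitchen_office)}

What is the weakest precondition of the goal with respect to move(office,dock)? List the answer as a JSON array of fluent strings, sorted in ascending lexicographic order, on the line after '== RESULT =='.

Regress:
  G ∩ del = {}  (empty — regression defined)
  G \ add = {at(dock), have(k4), key_at(k4,office), locked(d_kitchen_office)} \ {at(dock)} = {have(k4), key_at(k4,office), locked(d_kitchen_office)}
  ∪ pre   = {have(k4), key_at(k4,office), locked(d_kitchen_office)} ∪ {at(office), open(d_office_dock)}
          = {at(office), have(k4), key_at(k4,office), locked(d_kitchen_office), open(d_office_dock)}

== RESULT ==
["at(office)", "have(k4)", "key_at(k4,office)", "locked(d_kitchen_office)", "open(d_office_dock)"]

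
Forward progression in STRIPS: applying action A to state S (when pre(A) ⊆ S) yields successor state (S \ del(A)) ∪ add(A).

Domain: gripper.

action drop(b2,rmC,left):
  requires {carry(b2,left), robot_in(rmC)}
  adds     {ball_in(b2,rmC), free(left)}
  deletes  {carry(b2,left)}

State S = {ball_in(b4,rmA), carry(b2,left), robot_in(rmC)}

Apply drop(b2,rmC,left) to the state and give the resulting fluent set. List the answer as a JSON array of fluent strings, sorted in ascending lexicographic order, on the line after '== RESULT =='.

Compute (S \ del) ∪ add:
  pre ⊆ S: {carry(b2,left), robot_in(rmC)} ⊆ S  — applicable
  S \ del = {ball_in(b4,rmA), robot_in(rmC)}
  ∪ add   = {ball_in(b2,rmC), ball_in(b4,rmA), free(left), robot_in(rmC)}

== RESULT ==
["ball_in(b2,rmC)", "ball_in(b4,rmA)", "free(left)", "robot_in(rmC)"]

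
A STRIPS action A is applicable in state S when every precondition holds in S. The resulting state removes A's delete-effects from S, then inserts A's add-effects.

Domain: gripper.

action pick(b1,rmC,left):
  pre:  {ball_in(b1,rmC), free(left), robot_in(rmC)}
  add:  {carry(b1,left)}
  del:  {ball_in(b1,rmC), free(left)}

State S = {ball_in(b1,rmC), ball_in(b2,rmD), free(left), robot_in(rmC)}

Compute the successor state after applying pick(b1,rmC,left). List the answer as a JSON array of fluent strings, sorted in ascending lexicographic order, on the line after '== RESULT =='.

Compute (S \ del) ∪ add:
  pre ⊆ S: {ball_in(b1,rmC), free(left), robot_in(rmC)} ⊆ S  — applicable
  S \ del = {ball_in(b2,rmD), robot_in(rmC)}
  ∪ add   = {ball_in(b2,rmD), carry(b1,left), robot_in(rmC)}

== RESULT ==
["ball_in(b2,rmD)", "carry(b1,left)", "robot_in(rmC)"]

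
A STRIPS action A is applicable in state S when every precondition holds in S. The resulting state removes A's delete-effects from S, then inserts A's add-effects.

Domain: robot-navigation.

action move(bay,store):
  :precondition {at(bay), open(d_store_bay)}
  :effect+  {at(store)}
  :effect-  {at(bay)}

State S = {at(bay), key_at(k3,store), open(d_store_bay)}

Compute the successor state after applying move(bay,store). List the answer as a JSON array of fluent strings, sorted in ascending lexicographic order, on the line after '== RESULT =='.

Progress:
  pre ⊆ S: {at(bay), open(d_store_bay)} ⊆ S  — applicable
  S \ del = {key_at(k3,store), open(d_store_bay)}
  ∪ add   = {at(store), key_at(k3,store), open(d_store_bay)}

== RESULT ==
["at(store)", "key_at(k3,store)", "open(d_store_bay)"]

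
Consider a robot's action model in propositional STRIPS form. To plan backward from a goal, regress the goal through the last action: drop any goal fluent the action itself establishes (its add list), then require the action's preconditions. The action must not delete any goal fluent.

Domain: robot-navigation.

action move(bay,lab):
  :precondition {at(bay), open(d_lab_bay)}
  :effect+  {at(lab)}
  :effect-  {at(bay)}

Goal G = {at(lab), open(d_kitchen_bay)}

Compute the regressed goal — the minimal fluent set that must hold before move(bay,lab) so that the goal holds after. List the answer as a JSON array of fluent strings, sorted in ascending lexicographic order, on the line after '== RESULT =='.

Regress:
  G ∩ del = {}  (empty — regression defined)
  G \ add = {at(lab), open(d_kitchen_bay)} \ {at(lab)} = {open(d_kitchen_bay)}
  ∪ pre   = {open(d_kitchen_bay)} ∪ {at(bay), open(d_lab_bay)}
          = {at(bay), open(d_kitchen_bay), open(d_lab_bay)}

== RESULT ==
["at(bay)", "open(d_kitchen_bay)", "open(d_lab_bay)"]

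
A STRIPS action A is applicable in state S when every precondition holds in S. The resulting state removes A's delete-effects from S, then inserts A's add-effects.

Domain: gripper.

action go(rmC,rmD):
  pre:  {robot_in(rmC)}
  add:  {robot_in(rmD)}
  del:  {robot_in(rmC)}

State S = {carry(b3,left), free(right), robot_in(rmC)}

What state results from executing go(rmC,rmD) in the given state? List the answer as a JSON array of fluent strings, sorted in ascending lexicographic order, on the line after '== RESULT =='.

Compute (S \ del) ∪ add:
  pre ⊆ S: {robot_in(rmC)} ⊆ S  — applicable
  S \ del = {carry(b3,left), free(right)}
  ∪ add   = {carry(b3,left), free(right), robot_in(rmD)}

== RESULT ==
["carry(b3,left)", "free(right)", "robot_in(rmD)"]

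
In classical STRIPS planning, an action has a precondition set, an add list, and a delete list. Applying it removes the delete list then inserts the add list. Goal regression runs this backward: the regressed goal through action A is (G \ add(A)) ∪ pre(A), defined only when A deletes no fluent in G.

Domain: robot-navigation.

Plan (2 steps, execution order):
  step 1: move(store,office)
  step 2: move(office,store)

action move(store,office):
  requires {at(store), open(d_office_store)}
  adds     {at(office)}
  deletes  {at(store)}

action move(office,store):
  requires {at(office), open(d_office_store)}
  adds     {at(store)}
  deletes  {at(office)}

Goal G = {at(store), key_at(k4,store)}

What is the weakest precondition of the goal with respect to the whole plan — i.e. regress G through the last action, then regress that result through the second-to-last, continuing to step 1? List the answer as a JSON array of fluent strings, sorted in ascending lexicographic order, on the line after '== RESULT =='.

Work backward from the goal:
  through step 2 (move(office,store)): drop {at(store)}, keep {key_at(k4,store)}, require {at(office), open(d_office_store)}
    → {at(office), key_at(k4,store), open(d_office_store)}
  through step 1 (move(store,office)): drop {at(office)}, keep {key_at(k4,store), open(d_office_store)}, require {at(store), open(d_office_store)}
    → {at(store), key_at(k4,store), open(d_office_store)}

== RESULT ==
["at(store)", "key_at(k4,store)", "open(d_office_store)"]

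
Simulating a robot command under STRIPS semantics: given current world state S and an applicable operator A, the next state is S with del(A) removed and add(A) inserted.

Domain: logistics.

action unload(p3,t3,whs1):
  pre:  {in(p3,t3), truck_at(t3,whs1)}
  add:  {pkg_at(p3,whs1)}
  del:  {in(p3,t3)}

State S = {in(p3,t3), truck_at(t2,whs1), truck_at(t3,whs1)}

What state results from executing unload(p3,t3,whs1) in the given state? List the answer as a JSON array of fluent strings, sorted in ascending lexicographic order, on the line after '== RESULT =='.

Compute (S \ del) ∪ add:
  pre ⊆ S: {in(p3,t3), truck_at(t3,whs1)} ⊆ S  — applicable
  S \ del = {truck_at(t2,whs1), truck_at(t3,whs1)}
  ∪ add   = {pkg_at(p3,whs1), truck_at(t2,whs1), truck_at(t3,whs1)}

== RESULT ==
["pkg_at(p3,whs1)", "truck_at(t2,whs1)", "truck_at(t3,whs1)"]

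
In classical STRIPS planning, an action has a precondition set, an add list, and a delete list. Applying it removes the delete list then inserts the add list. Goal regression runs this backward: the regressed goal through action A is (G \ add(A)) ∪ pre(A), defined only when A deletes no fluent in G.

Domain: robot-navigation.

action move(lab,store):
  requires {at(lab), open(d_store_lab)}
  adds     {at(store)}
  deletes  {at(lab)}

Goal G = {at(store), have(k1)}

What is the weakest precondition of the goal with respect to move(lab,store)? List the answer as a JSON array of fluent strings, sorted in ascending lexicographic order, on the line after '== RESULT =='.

Regress:
  G ∩ del = {}  (empty — regression defined)
  G \ add = {at(store), have(k1)} \ {at(store)} = {have(k1)}
  ∪ pre   = {have(k1)} ∪ {at(lab), open(d_store_lab)}
          = {at(lab), have(k1), open(d_store_lab)}

== RESULT ==
["at(lab)", "have(k1)", "open(d_store_lab)"]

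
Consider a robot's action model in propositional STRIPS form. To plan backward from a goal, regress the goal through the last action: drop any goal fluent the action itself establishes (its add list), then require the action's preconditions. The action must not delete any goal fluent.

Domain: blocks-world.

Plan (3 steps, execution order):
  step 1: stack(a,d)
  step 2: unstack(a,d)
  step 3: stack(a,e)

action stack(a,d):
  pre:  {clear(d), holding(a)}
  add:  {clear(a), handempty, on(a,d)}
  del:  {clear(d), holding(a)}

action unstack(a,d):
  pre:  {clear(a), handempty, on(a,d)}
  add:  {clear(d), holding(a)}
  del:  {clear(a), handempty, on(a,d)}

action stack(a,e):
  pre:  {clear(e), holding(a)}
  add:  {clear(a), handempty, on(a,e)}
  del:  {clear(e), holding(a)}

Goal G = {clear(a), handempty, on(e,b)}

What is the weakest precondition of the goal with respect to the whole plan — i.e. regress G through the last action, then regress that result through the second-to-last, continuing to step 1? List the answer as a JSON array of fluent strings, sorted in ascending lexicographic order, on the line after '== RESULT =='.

Regress step by step:
  through step 3 (stack(a,e)): drop {clear(a), handempty}, keep {on(e,b)}, require {clear(e), holding(a)}
    → {clear(e), holding(a), on(e,b)}
  through step 2 (unstack(a,d)): drop {holding(a)}, keep {clear(e), on(e,b)}, require {clear(a), handempty, on(a,d)}
    → {clear(a), clear(e), handempty, on(a,d), on(e,b)}
  through step 1 (stack(a,d)): drop {clear(a), handempty, on(a,d)}, keep {clear(e), on(e,b)}, require {clear(d), holding(a)}
    → {clear(d), clear(e), holding(a), on(e,b)}

== RESULT ==
["clear(d)", "clear(e)", "holding(a)", "on(e,b)"]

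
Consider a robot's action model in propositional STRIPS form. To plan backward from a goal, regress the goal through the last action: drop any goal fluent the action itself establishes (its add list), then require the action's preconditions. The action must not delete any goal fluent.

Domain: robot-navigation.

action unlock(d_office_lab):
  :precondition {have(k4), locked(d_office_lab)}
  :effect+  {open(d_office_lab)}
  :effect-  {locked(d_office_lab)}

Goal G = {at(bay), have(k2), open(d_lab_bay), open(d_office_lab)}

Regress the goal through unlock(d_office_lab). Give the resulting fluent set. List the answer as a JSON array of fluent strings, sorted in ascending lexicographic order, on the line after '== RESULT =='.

Compute (G \ add) ∪ pre:
  G ∩ del = {}  (empty — regression defined)
  G \ add = {at(bay), have(k2), open(d_lab_bay), open(d_office_lab)} \ {open(d_office_lab)} = {at(bay), have(k2), open(d_lab_bay)}
  ∪ pre   = {at(bay), have(k2), open(d_lab_bay)} ∪ {have(k4), locked(d_office_lab)}
          = {at(bay), have(k2), have(k4), locked(d_office_lab), open(d_lab_bay)}

== RESULT ==
["at(bay)", "have(k2)", "have(k4)", "locked(d_office_lab)", "open(d_lab_bay)"]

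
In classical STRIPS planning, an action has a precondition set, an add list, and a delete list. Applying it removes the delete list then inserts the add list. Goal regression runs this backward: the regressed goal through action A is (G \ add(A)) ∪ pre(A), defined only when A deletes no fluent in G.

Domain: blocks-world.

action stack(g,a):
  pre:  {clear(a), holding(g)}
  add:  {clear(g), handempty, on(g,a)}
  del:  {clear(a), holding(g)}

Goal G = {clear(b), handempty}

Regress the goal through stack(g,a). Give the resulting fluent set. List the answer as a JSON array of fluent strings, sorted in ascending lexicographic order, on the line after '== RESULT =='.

Compute (G \ add) ∪ pre:
  G ∩ del = {}  (empty — regression defined)
  G \ add = {clear(b), handempty} \ {clear(g), handempty, on(g,a)} = {clear(b)}
  ∪ pre   = {clear(b)} ∪ {clear(a), holding(g)}
          = {clear(a), clear(b), holding(g)}

== RESULT ==
["clear(a)", "clear(b)", "holding(g)"]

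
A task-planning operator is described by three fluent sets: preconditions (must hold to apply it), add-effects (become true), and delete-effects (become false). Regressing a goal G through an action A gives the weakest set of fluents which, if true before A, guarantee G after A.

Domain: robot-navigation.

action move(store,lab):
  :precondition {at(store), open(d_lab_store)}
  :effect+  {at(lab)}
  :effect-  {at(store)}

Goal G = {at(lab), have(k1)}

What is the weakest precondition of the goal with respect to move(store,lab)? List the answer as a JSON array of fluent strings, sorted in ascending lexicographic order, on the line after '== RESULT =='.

Regress:
  G ∩ del = {}  (empty — regression defined)
  G \ add = {at(lab), have(k1)} \ {at(lab)} = {have(k1)}
  ∪ pre   = {have(k1)} ∪ {at(store), open(d_lab_store)}
          = {at(store), have(k1), open(d_lab_store)}

== RESULT ==
["at(store)", "have(k1)", "open(d_lab_store)"]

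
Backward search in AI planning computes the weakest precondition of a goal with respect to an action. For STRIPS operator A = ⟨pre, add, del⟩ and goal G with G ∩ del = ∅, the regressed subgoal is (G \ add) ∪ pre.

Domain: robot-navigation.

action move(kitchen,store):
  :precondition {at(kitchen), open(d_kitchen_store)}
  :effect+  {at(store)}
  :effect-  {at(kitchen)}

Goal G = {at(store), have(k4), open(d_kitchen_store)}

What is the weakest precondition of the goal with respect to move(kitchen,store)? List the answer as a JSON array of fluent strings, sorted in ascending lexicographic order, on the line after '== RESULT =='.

Regress:
  G ∩ del = {}  (empty — regression defined)
  G \ add = {at(store), have(k4), open(d_kitchen_store)} \ {at(store)} = {have(k4), open(d_kitchen_store)}
  ∪ pre   = {have(k4), open(d_kitchen_store)} ∪ {at(kitchen), open(d_kitchen_store)}
          = {at(kitchen), have(k4), open(d_kitchen_store)}

== RESULT ==
["at(kitchen)", "have(k4)", "open(d_kitchen_store)"]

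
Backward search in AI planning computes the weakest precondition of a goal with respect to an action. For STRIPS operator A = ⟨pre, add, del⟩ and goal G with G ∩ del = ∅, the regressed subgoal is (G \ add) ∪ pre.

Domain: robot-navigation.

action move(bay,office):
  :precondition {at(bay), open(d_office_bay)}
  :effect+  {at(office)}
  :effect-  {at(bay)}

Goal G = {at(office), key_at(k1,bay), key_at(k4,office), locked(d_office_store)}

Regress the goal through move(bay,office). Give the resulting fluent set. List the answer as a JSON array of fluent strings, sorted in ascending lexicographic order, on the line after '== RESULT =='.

Compute (G \ add) ∪ pre:
  G ∩ del = {}  (empty — regression defined)
  G \ add = {at(office), key_at(k1,bay), key_at(k4,office), locked(d_office_store)} \ {at(office)} = {key_at(k1,bay), key_at(k4,office), locked(d_office_store)}
  ∪ pre   = {key_at(k1,bay), key_at(k4,office), locked(d_office_store)} ∪ {at(bay), open(d_office_bay)}
          = {at(bay), key_at(k1,bay), key_at(k4,office), locked(d_office_store), open(d_office_bay)}

== RESULT ==
["at(bay)", "key_at(k1,bay)", "key_at(k4,office)", "locked(d_office_store)", "open(d_office_bay)"]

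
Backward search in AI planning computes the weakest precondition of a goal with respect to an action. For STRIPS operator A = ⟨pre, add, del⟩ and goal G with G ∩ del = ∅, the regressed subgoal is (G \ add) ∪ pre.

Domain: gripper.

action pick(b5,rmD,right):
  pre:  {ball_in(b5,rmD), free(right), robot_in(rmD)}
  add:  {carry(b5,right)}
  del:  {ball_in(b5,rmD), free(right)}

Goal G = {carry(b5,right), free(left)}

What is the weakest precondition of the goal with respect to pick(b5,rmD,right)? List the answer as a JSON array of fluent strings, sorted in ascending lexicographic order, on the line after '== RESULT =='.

Regress:
  G ∩ del = {}  (empty — regression defined)
  G \ add = {carry(b5,right), free(left)} \ {carry(b5,right)} = {free(left)}
  ∪ pre   = {free(left)} ∪ {ball_in(b5,rmD), free(right), robot_in(rmD)}
          = {ball_in(b5,rmD), free(left), free(right), robot_in(rmD)}

== RESULT ==
["ball_in(b5,rmD)", "free(left)", "free(right)", "robot_in(rmD)"]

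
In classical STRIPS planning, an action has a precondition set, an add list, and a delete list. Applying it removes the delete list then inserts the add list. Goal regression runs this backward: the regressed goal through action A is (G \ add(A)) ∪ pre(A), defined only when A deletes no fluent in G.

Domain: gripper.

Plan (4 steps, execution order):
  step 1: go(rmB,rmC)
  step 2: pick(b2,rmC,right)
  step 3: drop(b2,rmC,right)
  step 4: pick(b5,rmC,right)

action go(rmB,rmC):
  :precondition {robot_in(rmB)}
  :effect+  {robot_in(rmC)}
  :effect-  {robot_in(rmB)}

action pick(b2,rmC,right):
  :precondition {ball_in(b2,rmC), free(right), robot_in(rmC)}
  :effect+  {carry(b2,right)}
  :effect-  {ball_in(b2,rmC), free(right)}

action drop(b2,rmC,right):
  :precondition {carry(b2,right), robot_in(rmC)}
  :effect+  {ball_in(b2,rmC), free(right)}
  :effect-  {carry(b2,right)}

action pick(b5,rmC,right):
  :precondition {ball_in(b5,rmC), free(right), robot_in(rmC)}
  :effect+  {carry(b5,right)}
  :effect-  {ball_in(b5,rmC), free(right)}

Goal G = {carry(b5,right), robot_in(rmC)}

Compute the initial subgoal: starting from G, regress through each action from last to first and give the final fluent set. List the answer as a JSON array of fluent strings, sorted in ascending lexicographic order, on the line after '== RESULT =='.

Regress step by step:
  through step 4 (pick(b5,rmC,right)): drop {carry(b5,right)}, keep {robot_in(rmC)}, require {ball_in(b5,rmC), free(right), robot_in(rmC)}
    → {ball_in(b5,rmC), free(right), robot_in(rmC)}
  through step 3 (drop(b2,rmC,right)): drop {free(right)}, keep {ball_in(b5,rmC), robot_in(rmC)}, require {carry(b2,right), robot_in(rmC)}
    → {ball_in(b5,rmC), carry(b2,right), robot_in(rmC)}
  through step 2 (pick(b2,rmC,right)): drop {carry(b2,right)}, keep {ball_in(b5,rmC), robot_in(rmC)}, require {ball_in(b2,rmC), free(right), robot_in(rmC)}
    → {ball_in(b2,rmC), ball_in(b5,rmC), free(right), robot_in(rmC)}
  through step 1 (go(rmB,rmC)): drop {robot_in(rmC)}, keep {ball_in(b2,rmC), ball_in(b5,rmC), free(right)}, require {robot_in(rmB)}
    → {ball_in(b2,rmC), ball_in(b5,rmC), free(right), robot_in(rmB)}

== RESULT ==
["ball_in(b2,rmC)", "ball_in(b5,rmC)", "free(right)", "robot_in(rmB)"]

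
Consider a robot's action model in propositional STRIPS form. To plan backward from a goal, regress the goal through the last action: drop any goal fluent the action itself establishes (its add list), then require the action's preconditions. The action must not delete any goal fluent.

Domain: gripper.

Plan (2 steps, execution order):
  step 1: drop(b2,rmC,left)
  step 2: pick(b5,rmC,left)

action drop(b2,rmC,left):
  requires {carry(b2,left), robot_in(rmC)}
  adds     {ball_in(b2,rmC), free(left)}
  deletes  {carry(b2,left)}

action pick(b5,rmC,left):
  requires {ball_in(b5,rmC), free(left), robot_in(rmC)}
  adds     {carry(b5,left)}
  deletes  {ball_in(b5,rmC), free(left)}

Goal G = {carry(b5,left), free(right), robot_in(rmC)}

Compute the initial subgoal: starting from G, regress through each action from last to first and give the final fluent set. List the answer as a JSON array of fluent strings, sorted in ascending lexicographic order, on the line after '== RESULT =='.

Work backward from the goal:
  through step 2 (pick(b5,rmC,left)): drop {carry(b5,left)}, keep {free(right), robot_in(rmC)}, require {ball_in(b5,rmC), free(left), robot_in(rmC)}
    → {ball_in(b5,rmC), free(left), free(right), robot_in(rmC)}
  through step 1 (drop(b2,rmC,left)): drop {free(left)}, keep {ball_in(b5,rmC), free(right), robot_in(rmC)}, require {carry(b2,left), robot_in(rmC)}
    → {ball_in(b5,rmC), carry(b2,left), free(right), robot_in(rmC)}

== RESULT ==
["ball_in(b5,rmC)", "carry(b2,left)", "free(right)", "robot_in(rmC)"]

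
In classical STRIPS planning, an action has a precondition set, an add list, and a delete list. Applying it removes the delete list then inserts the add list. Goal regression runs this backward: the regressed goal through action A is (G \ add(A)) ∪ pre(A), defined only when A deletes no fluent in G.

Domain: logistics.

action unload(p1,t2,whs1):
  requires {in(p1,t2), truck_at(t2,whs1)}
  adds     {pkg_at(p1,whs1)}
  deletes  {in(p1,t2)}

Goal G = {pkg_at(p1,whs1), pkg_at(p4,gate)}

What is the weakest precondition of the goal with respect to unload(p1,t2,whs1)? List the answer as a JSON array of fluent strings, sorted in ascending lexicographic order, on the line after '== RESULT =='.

Regress:
  G ∩ del = {}  (empty — regression defined)
  G \ add = {pkg_at(p1,whs1), pkg_at(p4,gate)} \ {pkg_at(p1,whs1)} = {pkg_at(p4,gate)}
  ∪ pre   = {pkg_at(p4,gate)} ∪ {in(p1,t2), truck_at(t2,whs1)}
          = {in(p1,t2), pkg_at(p4,gate), truck_at(t2,whs1)}

== RESULT ==
["in(p1,t2)", "pkg_at(p4,gate)", "truck_at(t2,whs1)"]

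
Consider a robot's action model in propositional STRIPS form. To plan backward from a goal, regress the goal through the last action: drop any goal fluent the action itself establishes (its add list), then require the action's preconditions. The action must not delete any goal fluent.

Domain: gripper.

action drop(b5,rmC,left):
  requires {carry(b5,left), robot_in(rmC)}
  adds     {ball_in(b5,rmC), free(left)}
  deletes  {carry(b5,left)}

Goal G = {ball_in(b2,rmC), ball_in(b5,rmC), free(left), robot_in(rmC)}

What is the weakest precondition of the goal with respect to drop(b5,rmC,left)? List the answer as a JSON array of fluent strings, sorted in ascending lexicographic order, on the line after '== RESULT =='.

Regress:
  G ∩ del = {}  (empty — regression defined)
  G \ add = {ball_in(b2,rmC), ball_in(b5,rmC), free(left), robot_in(rmC)} \ {ball_in(b5,rmC), free(left)} = {ball_in(b2,rmC), robot_in(rmC)}
  ∪ pre   = {ball_in(b2,rmC), robot_in(rmC)} ∪ {carry(b5,left), robot_in(rmC)}
          = {ball_in(b2,rmC), carry(b5,left), robot_in(rmC)}

== RESULT ==
["ball_in(b2,rmC)", "carry(b5,left)", "robot_in(rmC)"]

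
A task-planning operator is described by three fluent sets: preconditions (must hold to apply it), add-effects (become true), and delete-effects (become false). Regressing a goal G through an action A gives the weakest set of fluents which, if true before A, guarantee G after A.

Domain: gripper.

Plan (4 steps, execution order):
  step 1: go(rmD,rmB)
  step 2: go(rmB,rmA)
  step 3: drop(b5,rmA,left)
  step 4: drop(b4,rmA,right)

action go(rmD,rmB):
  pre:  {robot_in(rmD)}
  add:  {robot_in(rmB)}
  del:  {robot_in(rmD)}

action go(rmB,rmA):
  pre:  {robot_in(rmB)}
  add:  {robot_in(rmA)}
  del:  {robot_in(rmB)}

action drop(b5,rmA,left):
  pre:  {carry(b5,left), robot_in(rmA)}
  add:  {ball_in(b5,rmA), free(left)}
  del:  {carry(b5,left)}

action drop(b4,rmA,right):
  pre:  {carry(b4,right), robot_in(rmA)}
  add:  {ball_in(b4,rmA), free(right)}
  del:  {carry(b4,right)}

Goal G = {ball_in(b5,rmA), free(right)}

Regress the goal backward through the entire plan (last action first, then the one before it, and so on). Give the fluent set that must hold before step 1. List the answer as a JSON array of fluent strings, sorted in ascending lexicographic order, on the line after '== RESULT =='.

Regress step by step:
  through step 4 (drop(b4,rmA,right)): drop {free(right)}, keep {ball_in(b5,rmA)}, require {carry(b4,right), robot_in(rmA)}
    → {ball_in(b5,rmA), carry(b4,right), robot_in(rmA)}
  through step 3 (drop(b5,rmA,left)): drop {ball_in(b5,rmA)}, keep {carry(b4,right), robot_in(rmA)}, require {carry(b5,left), robot_in(rmA)}
    → {carry(b4,right), carry(b5,left), robot_in(rmA)}
  through step 2 (go(rmB,rmA)): drop {robot_in(rmA)}, keep {carry(b4,right), carry(b5,left)}, require {robot_in(rmB)}
    → {carry(b4,right), carry(b5,left), robot_in(rmB)}
  through step 1 (go(rmD,rmB)): drop {robot_in(rmB)}, keep {carry(b4,right), carry(b5,left)}, require {robot_in(rmD)}
    → {carry(b4,right), carry(b5,left), robot_in(rmD)}

== RESULT ==
["carry(b4,right)", "carry(b5,left)", "robot_in(rmD)"]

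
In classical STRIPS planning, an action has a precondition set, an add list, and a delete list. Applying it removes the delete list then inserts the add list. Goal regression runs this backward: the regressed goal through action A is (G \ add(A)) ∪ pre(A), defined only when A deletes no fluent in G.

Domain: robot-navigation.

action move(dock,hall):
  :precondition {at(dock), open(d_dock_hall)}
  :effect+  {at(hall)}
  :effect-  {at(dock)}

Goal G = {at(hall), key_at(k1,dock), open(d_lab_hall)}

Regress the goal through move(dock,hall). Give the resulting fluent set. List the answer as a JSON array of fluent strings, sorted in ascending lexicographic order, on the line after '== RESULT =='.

Regress:
  G ∩ del = {}  (empty — regression defined)
  G \ add = {at(hall), key_at(k1,dock), open(d_lab_hall)} \ {at(hall)} = {key_at(k1,dock), open(d_lab_hall)}
  ∪ pre   = {key_at(k1,dock), open(d_lab_hall)} ∪ {at(dock), open(d_dock_hall)}
          = {at(dock), key_at(k1,dock), open(d_dock_hall), open(d_lab_hall)}

== RESULT ==
["at(dock)", "key_at(k1,dock)", "open(d_dock_hall)", "open(d_lab_hall)"]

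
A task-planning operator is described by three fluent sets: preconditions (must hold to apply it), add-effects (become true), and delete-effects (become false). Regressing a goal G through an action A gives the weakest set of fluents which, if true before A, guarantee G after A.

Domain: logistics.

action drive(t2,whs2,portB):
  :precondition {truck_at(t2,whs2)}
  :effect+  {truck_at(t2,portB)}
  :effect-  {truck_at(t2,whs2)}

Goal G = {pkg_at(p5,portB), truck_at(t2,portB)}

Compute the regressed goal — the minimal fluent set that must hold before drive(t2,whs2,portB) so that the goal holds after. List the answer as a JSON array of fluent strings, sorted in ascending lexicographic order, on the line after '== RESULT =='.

Compute (G \ add) ∪ pre:
  G ∩ del = {}  (empty — regression defined)
  G \ add = {pkg_at(p5,portB), truck_at(t2,portB)} \ {truck_at(t2,portB)} = {pkg_at(p5,portB)}
  ∪ pre   = {pkg_at(p5,portB)} ∪ {truck_at(t2,whs2)}
          = {pkg_at(p5,portB), truck_at(t2,whs2)}

== RESULT ==
["pkg_at(p5,portB)", "truck_at(t2,whs2)"]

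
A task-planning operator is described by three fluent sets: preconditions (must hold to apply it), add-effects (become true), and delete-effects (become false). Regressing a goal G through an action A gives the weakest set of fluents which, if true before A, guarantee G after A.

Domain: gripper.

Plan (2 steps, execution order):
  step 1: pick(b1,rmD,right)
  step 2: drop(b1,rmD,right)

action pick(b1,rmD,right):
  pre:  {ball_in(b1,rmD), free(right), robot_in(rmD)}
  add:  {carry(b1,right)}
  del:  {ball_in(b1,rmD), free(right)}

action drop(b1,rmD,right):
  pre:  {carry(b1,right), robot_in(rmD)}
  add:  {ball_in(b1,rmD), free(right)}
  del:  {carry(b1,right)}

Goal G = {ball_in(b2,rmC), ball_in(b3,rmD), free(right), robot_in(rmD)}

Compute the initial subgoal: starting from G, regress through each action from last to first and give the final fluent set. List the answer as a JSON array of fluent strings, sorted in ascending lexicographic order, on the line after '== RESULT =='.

Regress step by step:
  through step 2 (drop(b1,rmD,right)): drop {free(right)}, keep {ball_in(b2,rmC), ball_in(b3,rmD), robot_in(rmD)}, require {carry(b1,right), robot_in(rmD)}
    → {ball_in(b2,rmC), ball_in(b3,rmD), carry(b1,right), robot_in(rmD)}
  through step 1 (pick(b1,rmD,right)): drop {carry(b1,right)}, keep {ball_in(b2,rmC), ball_in(b3,rmD), robot_in(rmD)}, require {ball_in(b1,rmD), free(right), robot_in(rmD)}
    → {ball_in(b1,rmD), ball_in(b2,rmC), ball_in(b3,rmD), free(right), robot_in(rmD)}

== RESULT ==
["ball_in(b1,rmD)", "ball_in(b2,rmC)", "ball_in(b3,rmD)", "free(right)", "robot_in(rmD)"]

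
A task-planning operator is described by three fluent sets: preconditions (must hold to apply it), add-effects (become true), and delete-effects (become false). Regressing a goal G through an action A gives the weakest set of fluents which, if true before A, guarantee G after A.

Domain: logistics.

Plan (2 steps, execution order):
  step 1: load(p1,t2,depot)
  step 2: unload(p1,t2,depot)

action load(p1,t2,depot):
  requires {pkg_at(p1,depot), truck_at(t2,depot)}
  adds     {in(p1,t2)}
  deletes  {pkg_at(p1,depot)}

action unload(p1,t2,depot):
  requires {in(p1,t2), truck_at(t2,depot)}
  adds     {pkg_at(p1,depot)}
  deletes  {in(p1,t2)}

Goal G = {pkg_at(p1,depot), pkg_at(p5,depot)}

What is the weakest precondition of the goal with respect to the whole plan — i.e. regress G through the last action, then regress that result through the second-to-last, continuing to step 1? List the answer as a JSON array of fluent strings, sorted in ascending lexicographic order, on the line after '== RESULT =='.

Work backward from the goal:
  through step 2 (unload(p1,t2,depot)): drop {pkg_at(p1,depot)}, keep {pkg_at(p5,depot)}, require {in(p1,t2), truck_at(t2,depot)}
    → {in(p1,t2), pkg_at(p5,depot), truck_at(t2,depot)}
  through step 1 (load(p1,t2,depot)): drop {in(p1,t2)}, keep {pkg_at(p5,depot), truck_at(t2,depot)}, require {pkg_at(p1,depot), truck_at(t2,depot)}
    → {pkg_at(p1,depot), pkg_at(p5,depot), truck_at(t2,depot)}

== RESULT ==
["pkg_at(p1,depot)", "pkg_at(p5,depot)", "truck_at(t2,depot)"]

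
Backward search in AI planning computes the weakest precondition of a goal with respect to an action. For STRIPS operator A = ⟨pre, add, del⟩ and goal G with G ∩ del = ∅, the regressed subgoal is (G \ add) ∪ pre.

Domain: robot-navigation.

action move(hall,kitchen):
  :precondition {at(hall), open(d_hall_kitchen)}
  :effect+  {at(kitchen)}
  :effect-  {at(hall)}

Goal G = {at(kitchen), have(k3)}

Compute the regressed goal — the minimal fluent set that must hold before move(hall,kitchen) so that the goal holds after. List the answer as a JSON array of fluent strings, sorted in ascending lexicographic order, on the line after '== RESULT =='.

Regress:
  G ∩ del = {}  (empty — regression defined)
  G \ add = {at(kitchen), have(k3)} \ {at(kitchen)} = {have(k3)}
  ∪ pre   = {have(k3)} ∪ {at(hall), open(d_hall_kitchen)}
          = {at(hall), have(k3), open(d_hall_kitchen)}

== RESULT ==
["at(hall)", "have(k3)", "open(d_hall_kitchen)"]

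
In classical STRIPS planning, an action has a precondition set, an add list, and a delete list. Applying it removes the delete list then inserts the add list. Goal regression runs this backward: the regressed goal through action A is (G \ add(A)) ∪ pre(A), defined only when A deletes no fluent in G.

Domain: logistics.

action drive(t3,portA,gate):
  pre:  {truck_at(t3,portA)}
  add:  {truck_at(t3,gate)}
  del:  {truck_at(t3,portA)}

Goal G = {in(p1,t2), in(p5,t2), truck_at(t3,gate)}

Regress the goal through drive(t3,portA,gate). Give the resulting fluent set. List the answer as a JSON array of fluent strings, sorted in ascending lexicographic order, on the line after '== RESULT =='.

Regress:
  G ∩ del = {}  (empty — regression defined)
  G \ add = {in(p1,t2), in(p5,t2), truck_at(t3,gate)} \ {truck_at(t3,gate)} = {in(p1,t2), in(p5,t2)}
  ∪ pre   = {in(p1,t2), in(p5,t2)} ∪ {truck_at(t3,portA)}
          = {in(p1,t2), in(p5,t2), truck_at(t3,portA)}

== RESULT ==
["in(p1,t2)", "in(p5,t2)", "truck_at(t3,portA)"]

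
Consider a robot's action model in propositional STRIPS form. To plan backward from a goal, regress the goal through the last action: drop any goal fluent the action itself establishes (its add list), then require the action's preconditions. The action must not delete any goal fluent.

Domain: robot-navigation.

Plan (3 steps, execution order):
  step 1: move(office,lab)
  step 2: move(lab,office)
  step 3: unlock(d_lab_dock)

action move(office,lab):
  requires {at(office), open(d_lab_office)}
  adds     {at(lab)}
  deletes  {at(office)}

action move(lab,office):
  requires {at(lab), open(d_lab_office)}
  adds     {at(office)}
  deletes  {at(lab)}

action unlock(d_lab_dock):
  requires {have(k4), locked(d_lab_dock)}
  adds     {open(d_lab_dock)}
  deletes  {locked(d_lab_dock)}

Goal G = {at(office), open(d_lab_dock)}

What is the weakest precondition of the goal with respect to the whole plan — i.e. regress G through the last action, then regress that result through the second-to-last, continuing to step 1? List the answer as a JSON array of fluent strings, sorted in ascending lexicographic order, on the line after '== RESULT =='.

Regress step by step:
  through step 3 (unlock(d_lab_dock)): drop {open(d_lab_dock)}, keep {at(office)}, require {have(k4), locked(d_lab_dock)}
    → {at(office), have(k4), locked(d_lab_dock)}
  through step 2 (move(lab,office)): drop {at(office)}, keep {have(k4), locked(d_lab_dock)}, require {at(lab), open(d_lab_office)}
    → {at(lab), have(k4), locked(d_lab_dock), open(d_lab_office)}
  through step 1 (move(office,lab)): drop {at(lab)}, keep {have(k4), locked(d_lab_dock), open(d_lab_office)}, require {at(office), open(d_lab_office)}
    → {at(office), have(k4), locked(d_lab_dock), open(d_lab_office)}

== RESULT ==
["at(office)", "have(k4)", "locked(d_lab_dock)", "open(d_lab_office)"]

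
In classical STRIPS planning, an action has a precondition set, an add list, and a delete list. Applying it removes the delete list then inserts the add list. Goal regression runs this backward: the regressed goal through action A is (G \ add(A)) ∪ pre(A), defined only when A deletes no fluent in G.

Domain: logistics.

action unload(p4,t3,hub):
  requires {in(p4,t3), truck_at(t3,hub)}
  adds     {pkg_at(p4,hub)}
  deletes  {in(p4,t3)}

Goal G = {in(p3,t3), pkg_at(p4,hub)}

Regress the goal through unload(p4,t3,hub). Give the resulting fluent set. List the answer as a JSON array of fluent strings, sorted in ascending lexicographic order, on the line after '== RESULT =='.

Compute (G \ add) ∪ pre:
  G ∩ del = {}  (empty — regression defined)
  G \ add = {in(p3,t3), pkg_at(p4,hub)} \ {pkg_at(p4,hub)} = {in(p3,t3)}
  ∪ pre   = {in(p3,t3)} ∪ {in(p4,t3), truck_at(t3,hub)}
          = {in(p3,t3), in(p4,t3), truck_at(t3,hub)}

== RESULT ==
["in(p3,t3)", "in(p4,t3)", "truck_at(t3,hub)"]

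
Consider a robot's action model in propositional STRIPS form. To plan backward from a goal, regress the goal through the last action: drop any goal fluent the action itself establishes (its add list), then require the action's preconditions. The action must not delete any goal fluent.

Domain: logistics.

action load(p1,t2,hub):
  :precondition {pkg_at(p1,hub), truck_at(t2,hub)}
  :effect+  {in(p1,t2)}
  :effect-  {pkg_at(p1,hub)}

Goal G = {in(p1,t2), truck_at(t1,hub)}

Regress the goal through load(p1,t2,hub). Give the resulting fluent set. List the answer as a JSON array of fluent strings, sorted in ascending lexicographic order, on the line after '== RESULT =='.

Compute (G \ add) ∪ pre:
  G ∩ del = {}  (empty — regression defined)
  G \ add = {in(p1,t2), truck_at(t1,hub)} \ {in(p1,t2)} = {truck_at(t1,hub)}
  ∪ pre   = {truck_at(t1,hub)} ∪ {pkg_at(p1,hub), truck_at(t2,hub)}
          = {pkg_at(p1,hub), truck_at(t1,hub), truck_at(t2,hub)}

== RESULT ==
["pkg_at(p1,hub)", "truck_at(t1,hub)", "truck_at(t2,hub)"]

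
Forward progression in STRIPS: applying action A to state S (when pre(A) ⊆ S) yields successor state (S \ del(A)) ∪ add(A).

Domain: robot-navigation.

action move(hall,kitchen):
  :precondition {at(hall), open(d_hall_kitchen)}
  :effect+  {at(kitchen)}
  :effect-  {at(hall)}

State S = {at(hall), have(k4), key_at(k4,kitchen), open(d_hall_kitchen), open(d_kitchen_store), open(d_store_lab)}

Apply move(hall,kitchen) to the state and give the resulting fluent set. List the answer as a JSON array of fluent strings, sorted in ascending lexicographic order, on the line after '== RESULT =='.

Progress:
  pre ⊆ S: {at(hall), open(d_hall_kitchen)} ⊆ S  — applicable
  S \ del = {have(k4), key_at(k4,kitchen), open(d_hall_kitchen), open(d_kitchen_store), open(d_store_lab)}
  ∪ add   = {at(kitchen), have(k4), key_at(k4,kitchen), open(d_hall_kitchen), open(d_kitchen_store), open(d_store_lab)}

== RESULT ==
["at(kitchen)", "have(k4)", "key_at(k4,kitchen)", "open(d_hall_kitchen)", "open(d_kitchen_store)", "open(d_store_lab)"]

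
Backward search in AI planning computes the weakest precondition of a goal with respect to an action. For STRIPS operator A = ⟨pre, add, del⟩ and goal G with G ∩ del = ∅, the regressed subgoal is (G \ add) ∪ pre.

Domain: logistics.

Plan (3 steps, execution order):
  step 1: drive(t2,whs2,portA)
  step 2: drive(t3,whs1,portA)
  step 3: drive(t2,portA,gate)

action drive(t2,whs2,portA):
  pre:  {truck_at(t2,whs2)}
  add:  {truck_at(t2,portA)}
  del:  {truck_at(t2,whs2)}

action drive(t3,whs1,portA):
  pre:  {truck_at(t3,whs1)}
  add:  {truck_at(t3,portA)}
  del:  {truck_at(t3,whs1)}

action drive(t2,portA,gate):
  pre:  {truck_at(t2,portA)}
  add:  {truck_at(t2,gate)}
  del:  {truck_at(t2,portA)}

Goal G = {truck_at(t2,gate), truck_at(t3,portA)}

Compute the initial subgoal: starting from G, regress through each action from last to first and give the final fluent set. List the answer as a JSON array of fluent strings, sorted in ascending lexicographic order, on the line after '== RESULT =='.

Regress step by step:
  through step 3 (drive(t2,portA,gate)): drop {truck_at(t2,gate)}, keep {truck_at(t3,portA)}, require {truck_at(t2,portA)}
    → {truck_at(t2,portA), truck_at(t3,portA)}
  through step 2 (drive(t3,whs1,portA)): drop {truck_at(t3,portA)}, keep {truck_at(t2,portA)}, require {truck_at(t3,whs1)}
    → {truck_at(t2,portA), truck_at(t3,whs1)}
  through step 1 (drive(t2,whs2,portA)): drop {truck_at(t2,portA)}, keep {truck_at(t3,whs1)}, require {truck_at(t2,whs2)}
    → {truck_at(t2,whs2), truck_at(t3,whs1)}

== RESULT ==
["truck_at(t2,whs2)", "truck_at(t3,whs1)"]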